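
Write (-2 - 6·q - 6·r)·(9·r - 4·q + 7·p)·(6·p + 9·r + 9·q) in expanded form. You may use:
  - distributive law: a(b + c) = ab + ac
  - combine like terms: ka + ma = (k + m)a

-234·p·r - 162·r^2 - 90·q·r - 78·p·q + 72·q^2 - 84·p^2 - 936·p·q·r - 756·q·r^2 - 54·q^2·r - 234·p·q^2 + 216·q^3 - 252·p^2·q - 702·p·r^2 - 486·r^3 - 252·p^2·r

(-2 - 6·q - 6·r)·(9·r - 4·q + 7·p)·(6·p + 9·r + 9·q)
= (-18·r + 8·q - 14·p - 54·q·r + 24·q^2 - 42·p·q - 54·r^2 + 24·q·r - 42·p·r)·(6·p + 9·r + 9·q)    [distributive law]
= (-18·r + 8·q - 14·p - 30·q·r + 24·q^2 - 42·p·q - 54·r^2 - 42·p·r)·(6·p + 9·r + 9·q)    [combine like terms]
= -108·p·r - 162·r^2 - 162·q·r + 48·p·q + 72·q·r + 72·q^2 - 84·p^2 - 126·p·r - 126·p·q - 180·p·q·r - 270·q·r^2 - 270·q^2·r + 144·p·q^2 + 216·q^2·r + 216·q^3 - 252·p^2·q - 378·p·q·r - 378·p·q^2 - 324·p·r^2 - 486·r^3 - 486·q·r^2 - 252·p^2·r - 378·p·r^2 - 378·p·q·r    [distributive law]
= -234·p·r - 162·r^2 - 90·q·r - 78·p·q + 72·q^2 - 84·p^2 - 936·p·q·r - 756·q·r^2 - 54·q^2·r - 234·p·q^2 + 216·q^3 - 252·p^2·q - 702·p·r^2 - 486·r^3 - 252·p^2·r    [combine like terms]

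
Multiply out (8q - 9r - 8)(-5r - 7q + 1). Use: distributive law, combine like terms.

23qr - 56q² + 64q + 45r² + 31r - 8

(8q - 9r - 8)(-5r - 7q + 1)
= -40qr - 56q² + 8q + 45r² + 63qr - 9r + 40r + 56q - 8    [distributive law]
= 23qr - 56q² + 64q + 45r² + 31r - 8    [combine like terms]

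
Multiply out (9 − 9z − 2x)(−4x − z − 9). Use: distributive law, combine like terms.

−18x + 72z − 81 + 38xz + 9z² + 8x²

(9 − 9z − 2x)(−4x − z − 9)
= −36x − 9z − 81 + 36xz + 9z² + 81z + 8x² + 2xz + 18x    [distributive law]
= −18x + 72z − 81 + 38xz + 9z² + 8x²    [combine like terms]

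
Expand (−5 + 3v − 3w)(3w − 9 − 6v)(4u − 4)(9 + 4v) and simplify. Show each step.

432uw + 1164uvw − 432w − 1164vw + 1620u + 828uv − 1620 − 828v − 600uv^2 + 600v^2 + 432uv^2w − 432v^2w − 288uv^3 + 288v^3 − 324uw^2 − 144uvw^2 + 324w^2 + 144vw^2

(−5 + 3v − 3w)(3w − 9 − 6v)(4u − 4)(9 + 4v)
= (−15w + 45 + 30v + 9vw − 27v − 18v^2 − 9w^2 + 27w + 18vw)(4u − 4)(9 + 4v)    [distributive law]
= (12w + 45 + 3v + 27vw − 18v^2 − 9w^2)(4u − 4)(9 + 4v)    [combine like terms]
= (48uw − 48w + 180u − 180 + 12uv − 12v + 108uvw − 108vw − 72uv^2 + 72v^2 − 36uw^2 + 36w^2)(9 + 4v)    [distributive law]
= 432uw + 192uvw − 432w − 192vw + 1620u + 720uv − 1620 − 720v + 108uv + 48uv^2 − 108v − 48v^2 + 972uvw + 432uv^2w − 972vw − 432v^2w − 648uv^2 − 288uv^3 + 648v^2 + 288v^3 − 324uw^2 − 144uvw^2 + 324w^2 + 144vw^2    [distributive law]
= 432uw + 1164uvw − 432w − 1164vw + 1620u + 828uv − 1620 − 828v − 600uv^2 + 600v^2 + 432uv^2w − 432v^2w − 288uv^3 + 288v^3 − 324uw^2 − 144uvw^2 + 324w^2 + 144vw^2    [combine like terms]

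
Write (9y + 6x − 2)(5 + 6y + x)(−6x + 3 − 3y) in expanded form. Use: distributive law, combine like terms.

(9y + 6x − 2)(5 + 6y + x)(−6x + 3 − 3y)
= (45y + 54y^2 + 9xy + 30x + 36xy + 6x^2 − 10 − 12y − 2x)(−6x + 3 − 3y)    [distributive law]
= (33y + 54y^2 + 45xy + 28x + 6x^2 − 10)(−6x + 3 − 3y)    [combine like terms]
= −198xy + 99y − 99y^2 − 324xy^2 + 162y^2 − 162y^3 − 270x^2y + 135xy − 135xy^2 − 168x^2 + 84x − 84xy − 36x^3 + 18x^2 − 18x^2y + 60x − 30 + 30y    [distributive law]
= −147xy + 129y + 63y^2 − 459xy^2 − 162y^3 − 288x^2y − 150x^2 + 144x − 36x^3 − 30    [combine like terms]

−147xy + 129y + 63y^2 − 459xy^2 − 162y^3 − 288x^2y − 150x^2 + 144x − 36x^3 − 30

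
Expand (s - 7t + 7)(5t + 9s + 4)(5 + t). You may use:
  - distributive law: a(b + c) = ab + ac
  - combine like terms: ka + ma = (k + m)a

-223st - 58st^2 + 45s^2 + 9s^2t + 335s - 168t^2 - 35t^3 + 63t + 140

(s - 7t + 7)(5t + 9s + 4)(5 + t)
= (5st + 9s^2 + 4s - 35t^2 - 63st - 28t + 35t + 63s + 28)(5 + t)    [distributive law]
= (-58st + 9s^2 + 67s - 35t^2 + 7t + 28)(5 + t)    [combine like terms]
= -290st - 58st^2 + 45s^2 + 9s^2t + 335s + 67st - 175t^2 - 35t^3 + 35t + 7t^2 + 140 + 28t    [distributive law]
= -223st - 58st^2 + 45s^2 + 9s^2t + 335s - 168t^2 - 35t^3 + 63t + 140    [combine like terms]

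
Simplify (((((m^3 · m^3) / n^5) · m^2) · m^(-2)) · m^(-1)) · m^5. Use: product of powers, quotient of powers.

(((((m^3 · m^3) / n^5) · m^2) · m^(-2)) · m^(-1)) · m^5
= ((((m^6 / n^5) · m^2) · m^(-2)) · m^(-1)) · m^5    [product of powers]
= m^10n^(-5)    [quotient of powers; product of powers]

m^10n^(-5)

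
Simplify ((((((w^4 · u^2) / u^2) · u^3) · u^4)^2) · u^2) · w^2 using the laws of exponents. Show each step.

u^16w^10

((((((w^4 · u^2) / u^2) · u^3) · u^4)^2) · u^2) · w^2
= ((((((w^4 · u^2) / u^2) · u^3)^2) · ((u^4)^2)) · u^2) · w^2    [power of a product]
= ((((((w^4 · u^2) / u^2)^2) · ((u^3)^2)) · ((u^4)^2)) · u^2) · w^2    [power of a product]
= ((((((w^4 · u^2)^2) / ((u^2)^2)) · ((u^3)^2)) · ((u^4)^2)) · u^2) · w^2    [power of a quotient]
= (((((((w^4)^2) · ((u^2)^2)) / ((u^2)^2)) · ((u^3)^2)) · ((u^4)^2)) · u^2) · w^2    [power of a product]
= (((((w^8 · ((u^2)^2)) / ((u^2)^2)) · ((u^3)^2)) · ((u^4)^2)) · u^2) · w^2    [power of a power]
= (((((w^8 · u^4) / ((u^2)^2)) · ((u^3)^2)) · ((u^4)^2)) · u^2) · w^2    [power of a power]
= (((((w^8 · u^4) / u^4) · ((u^3)^2)) · ((u^4)^2)) · u^2) · w^2    [power of a power]
= (((((w^8 · u^4) / u^4) · u^6) · ((u^4)^2)) · u^2) · w^2    [power of a power]
= (((((w^8 · u^4) / u^4) · u^6) · u^8) · u^2) · w^2    [power of a power]
= u^16w^10    [quotient of powers; product of powers]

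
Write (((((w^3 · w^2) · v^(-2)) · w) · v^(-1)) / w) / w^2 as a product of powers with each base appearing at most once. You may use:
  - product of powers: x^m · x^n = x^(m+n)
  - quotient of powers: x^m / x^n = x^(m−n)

v^(-3)w^3

(((((w^3 · w^2) · v^(-2)) · w) · v^(-1)) / w) / w^2
= ((((w^5 · v^(-2)) · w) · v^(-1)) / w) / w^2    [product of powers]
= v^(-3)w^3    [quotient of powers; product of powers]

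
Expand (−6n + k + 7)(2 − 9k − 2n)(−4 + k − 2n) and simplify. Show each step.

76n − 112kn + 4n^2 + 70k^2n − 92kn^2 − 24n^3 + 258k − 25k^2 − 9k^3 − 56

(−6n + k + 7)(2 − 9k − 2n)(−4 + k − 2n)
= (−12n + 54kn + 12n^2 + 2k − 9k^2 − 2kn + 14 − 63k − 14n)(−4 + k − 2n)    [distributive law]
= (−26n + 52kn + 12n^2 − 61k − 9k^2 + 14)(−4 + k − 2n)    [combine like terms]
= 104n − 26kn + 52n^2 − 208kn + 52k^2n − 104kn^2 − 48n^2 + 12kn^2 − 24n^3 + 244k − 61k^2 + 122kn + 36k^2 − 9k^3 + 18k^2n − 56 + 14k − 28n    [distributive law]
= 76n − 112kn + 4n^2 + 70k^2n − 92kn^2 − 24n^3 + 258k − 25k^2 − 9k^3 − 56    [combine like terms]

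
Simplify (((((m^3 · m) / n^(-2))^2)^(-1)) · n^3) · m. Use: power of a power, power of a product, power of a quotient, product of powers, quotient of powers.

(((((m^3 · m) / n^(-2))^2)^(-1)) · n^3) · m
= ((((m^3 · m) / n^(-2))^(-2)) · n^3) · m    [power of a power]
= ((((m^3 · m)^(-2)) / ((n^(-2))^(-2))) · n^3) · m    [power of a quotient]
= (((((m^3)^(-2)) · (m^(-2))) / ((n^(-2))^(-2))) · n^3) · m    [power of a product]
= (((m^(-6) · (m^(-2))) / ((n^(-2))^(-2))) · n^3) · m    [power of a power]
= ((m^(-8) / ((n^(-2))^(-2))) · n^3) · m    [product of powers]
= ((m^(-8) / n^4) · n^3) · m    [power of a power]
= m^(-7)n^(-1)    [quotient of powers; product of powers]

m^(-7)n^(-1)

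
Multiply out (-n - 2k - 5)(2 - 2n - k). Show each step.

8n + 2n^2 + 5kn + k + 2k^2 - 10

(-n - 2k - 5)(2 - 2n - k)
= -2n + 2n^2 + kn - 4k + 4kn + 2k^2 - 10 + 10n + 5k    [distributive law]
= 8n + 2n^2 + 5kn + k + 2k^2 - 10    [combine like terms]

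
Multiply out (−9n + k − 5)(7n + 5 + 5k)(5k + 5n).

(−9n + k − 5)(7n + 5 + 5k)(5k + 5n)
= (−63n^2 − 45n − 45kn + 7kn + 5k + 5k^2 − 35n − 25 − 25k)(5k + 5n)    [distributive law]
= (−63n^2 − 80n − 38kn − 20k + 5k^2 − 25)(5k + 5n)    [combine like terms]
= −315kn^2 − 315n^3 − 400kn − 400n^2 − 190k^2n − 190kn^2 − 100k^2 − 100kn + 25k^3 + 25k^2n − 125k − 125n    [distributive law]
= −505kn^2 − 315n^3 − 500kn − 400n^2 − 165k^2n − 100k^2 + 25k^3 − 125k − 125n    [combine like terms]

−505kn^2 − 315n^3 − 500kn − 400n^2 − 165k^2n − 100k^2 + 25k^3 − 125k − 125n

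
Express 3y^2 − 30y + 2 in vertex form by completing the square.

3y^2 − 30y + 2
= 3(y^2 − 10y) + 2    [factor out 3 from the y-terms]
= 3(y^2 − 10y + 25 − 25) + 2    [add and subtract 25 inside the bracket]
= 3(y − 5)^2 − 75 + 2    [perfect-square identity]
= 3(y − 5)^2 − 73    [combine constants]

3(y − 5)^2 − 73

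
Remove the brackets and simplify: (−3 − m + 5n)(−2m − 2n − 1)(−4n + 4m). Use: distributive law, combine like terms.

−24mn + 28m² − 4n² − 12n + 12m − 40m²n + 8m³ − 8mn² + 40n³

(−3 − m + 5n)(−2m − 2n − 1)(−4n + 4m)
= (6m + 6n + 3 + 2m² + 2mn + m − 10mn − 10n² − 5n)(−4n + 4m)    [distributive law]
= (7m + n + 3 + 2m² − 8mn − 10n²)(−4n + 4m)    [combine like terms]
= −28mn + 28m² − 4n² + 4mn − 12n + 12m − 8m²n + 8m³ + 32mn² − 32m²n + 40n³ − 40mn²    [distributive law]
= −24mn + 28m² − 4n² − 12n + 12m − 40m²n + 8m³ − 8mn² + 40n³    [combine like terms]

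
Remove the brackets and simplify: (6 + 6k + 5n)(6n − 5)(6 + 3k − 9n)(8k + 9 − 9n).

(6 + 6k + 5n)(6n − 5)(6 + 3k − 9n)(8k + 9 − 9n)
= (36n − 30 + 36kn − 30k + 30n^2 − 25n)(6 + 3k − 9n)(8k + 9 − 9n)    [distributive law]
= (11n − 30 + 36kn − 30k + 30n^2)(6 + 3k − 9n)(8k + 9 − 9n)    [combine like terms]
= (66n + 33kn − 99n^2 − 180 − 90k + 270n + 216kn + 108k^2n − 324kn^2 − 180k − 90k^2 + 270kn + 180n^2 + 90kn^2 − 270n^3)(8k + 9 − 9n)    [distributive law]
= (336n + 519kn + 81n^2 − 180 − 270k + 108k^2n − 234kn^2 − 90k^2 − 270n^3)(8k + 9 − 9n)    [combine like terms]
= 2688kn + 3024n − 3024n^2 + 4152k^2n + 4671kn − 4671kn^2 + 648kn^2 + 729n^2 − 729n^3 − 1440k − 1620 + 1620n − 2160k^2 − 2430k + 2430kn + 864k^3n + 972k^2n − 972k^2n^2 − 1872k^2n^2 − 2106kn^2 + 2106kn^3 − 720k^3 − 810k^2 + 810k^2n − 2160kn^3 − 2430n^3 + 2430n^4    [distributive law]
= 9789kn + 4644n − 2295n^2 + 5934k^2n − 6129kn^2 − 3159n^3 − 3870k − 1620 − 2970k^2 + 864k^3n − 2844k^2n^2 − 54kn^3 − 720k^3 + 2430n^4    [combine like terms]

9789kn + 4644n − 2295n^2 + 5934k^2n − 6129kn^2 − 3159n^3 − 3870k − 1620 − 2970k^2 + 864k^3n − 2844k^2n^2 − 54kn^3 − 720k^3 + 2430n^4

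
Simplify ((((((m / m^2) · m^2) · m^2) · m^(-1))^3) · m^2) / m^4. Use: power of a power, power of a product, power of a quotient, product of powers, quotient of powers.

m^4

((((((m / m^2) · m^2) · m^2) · m^(-1))^3) · m^2) / m^4
= ((((((m / m^2) · m^2) · m^2)^3) · ((m^(-1))^3)) · m^2) / m^4    [power of a product]
= ((((((m / m^2) · m^2)^3) · ((m^2)^3)) · ((m^(-1))^3)) · m^2) / m^4    [power of a product]
= ((((((m / m^2)^3) · ((m^2)^3)) · ((m^2)^3)) · ((m^(-1))^3)) · m^2) / m^4    [power of a product]
= ((((((m^3) / ((m^2)^3)) · ((m^2)^3)) · ((m^2)^3)) · ((m^(-1))^3)) · m^2) / m^4    [power of a quotient]
= (((((m^3 / m^6) · ((m^2)^3)) · ((m^2)^3)) · ((m^(-1))^3)) · m^2) / m^4    [power of a power]
= ((((m^(-3) · ((m^2)^3)) · ((m^2)^3)) · ((m^(-1))^3)) · m^2) / m^4    [quotient of powers]
= ((((m^(-3) · m^6) · ((m^2)^3)) · ((m^(-1))^3)) · m^2) / m^4    [power of a power]
= (((m^3 · ((m^2)^3)) · ((m^(-1))^3)) · m^2) / m^4    [product of powers]
= (((m^3 · m^6) · ((m^(-1))^3)) · m^2) / m^4    [power of a power]
= ((m^9 · ((m^(-1))^3)) · m^2) / m^4    [product of powers]
= ((m^9 · m^(-3)) · m^2) / m^4    [power of a power]
= (m^6 · m^2) / m^4    [product of powers]
= m^8 / m^4    [product of powers]
= m^4    [quotient of powers]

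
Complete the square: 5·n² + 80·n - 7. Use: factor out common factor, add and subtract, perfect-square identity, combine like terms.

5·n² + 80·n - 7
= 5(n² + 16·n) - 7    [factor out 5 from the n-terms]
= 5(n² + 16·n + 64 - 64) - 7    [add and subtract 64 inside the bracket]
= 5(n + 8)² - 320 - 7    [perfect-square identity]
= 5(n + 8)² - 327    [combine constants]

5(n + 8)² - 327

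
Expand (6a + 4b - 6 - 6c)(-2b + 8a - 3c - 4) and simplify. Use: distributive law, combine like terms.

20ab + 48a² - 66ac - 72a - 8b² - 4b + 42c + 24 + 18c²

(6a + 4b - 6 - 6c)(-2b + 8a - 3c - 4)
= -12ab + 48a² - 18ac - 24a - 8b² + 32ab - 12bc - 16b + 12b - 48a + 18c + 24 + 12bc - 48ac + 18c² + 24c    [distributive law]
= 20ab + 48a² - 66ac - 72a - 8b² - 4b + 42c + 24 + 18c²    [combine like terms]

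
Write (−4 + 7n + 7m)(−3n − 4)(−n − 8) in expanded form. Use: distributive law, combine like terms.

184n^2 + 112n − 128 + 21n^3 + 21mn^2 + 196mn + 224m

(−4 + 7n + 7m)(−3n − 4)(−n − 8)
= (12n + 16 − 21n^2 − 28n − 21mn − 28m)(−n − 8)    [distributive law]
= (−16n + 16 − 21n^2 − 21mn − 28m)(−n − 8)    [combine like terms]
= 16n^2 + 128n − 16n − 128 + 21n^3 + 168n^2 + 21mn^2 + 168mn + 28mn + 224m    [distributive law]
= 184n^2 + 112n − 128 + 21n^3 + 21mn^2 + 196mn + 224m    [combine like terms]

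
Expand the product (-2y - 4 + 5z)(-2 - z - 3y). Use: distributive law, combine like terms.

16y - 13yz + 6y^2 + 8 - 6z - 5z^2

(-2y - 4 + 5z)(-2 - z - 3y)
= 4y + 2yz + 6y^2 + 8 + 4z + 12y - 10z - 5z^2 - 15yz    [distributive law]
= 16y - 13yz + 6y^2 + 8 - 6z - 5z^2    [combine like terms]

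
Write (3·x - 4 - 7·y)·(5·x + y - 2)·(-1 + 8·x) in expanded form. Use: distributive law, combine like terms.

-223·x² + 120·x³ + 112·x·y - 256·x²·y + 90·x - 10·y - 8 + 7·y² - 56·x·y²

(3·x - 4 - 7·y)·(5·x + y - 2)·(-1 + 8·x)
= (15·x² + 3·x·y - 6·x - 20·x - 4·y + 8 - 35·x·y - 7·y² + 14·y)·(-1 + 8·x)    [distributive law]
= (15·x² - 32·x·y - 26·x + 10·y + 8 - 7·y²)·(-1 + 8·x)    [combine like terms]
= -15·x² + 120·x³ + 32·x·y - 256·x²·y + 26·x - 208·x² - 10·y + 80·x·y - 8 + 64·x + 7·y² - 56·x·y²    [distributive law]
= -223·x² + 120·x³ + 112·x·y - 256·x²·y + 90·x - 10·y - 8 + 7·y² - 56·x·y²    [combine like terms]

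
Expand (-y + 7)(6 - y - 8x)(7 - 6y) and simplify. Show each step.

-343y + 85y^2 - 6y^3 + 392xy - 48xy^2 + 294 - 392x

(-y + 7)(6 - y - 8x)(7 - 6y)
= (-6y + y^2 + 8xy + 42 - 7y - 56x)(7 - 6y)    [distributive law]
= (-13y + y^2 + 8xy + 42 - 56x)(7 - 6y)    [combine like terms]
= -91y + 78y^2 + 7y^2 - 6y^3 + 56xy - 48xy^2 + 294 - 252y - 392x + 336xy    [distributive law]
= -343y + 85y^2 - 6y^3 + 392xy - 48xy^2 + 294 - 392x    [combine like terms]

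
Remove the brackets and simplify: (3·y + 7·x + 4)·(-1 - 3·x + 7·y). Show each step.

25·y + 40·x·y + 21·y² - 19·x - 21·x² - 4

(3·y + 7·x + 4)·(-1 - 3·x + 7·y)
= -3·y - 9·x·y + 21·y² - 7·x - 21·x² + 49·x·y - 4 - 12·x + 28·y    [distributive law]
= 25·y + 40·x·y + 21·y² - 19·x - 21·x² - 4    [combine like terms]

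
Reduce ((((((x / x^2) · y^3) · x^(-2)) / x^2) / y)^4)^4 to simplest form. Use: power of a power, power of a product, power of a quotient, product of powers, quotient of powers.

((((((x / x^2) · y^3) · x^(-2)) / x^2) / y)^4)^4
= (((((x / x^2) · y^3) · x^(-2)) / x^2) / y)^16    [power of a power]
= (((((x / x^2) · y^3) · x^(-2)) / x^2)^16) / (y^16)    [power of a quotient]
= (((((x / x^2) · y^3) · x^(-2))^16) / ((x^2)^16)) / (y^16)    [power of a quotient]
= (((((x / x^2) · y^3)^16) · ((x^(-2))^16)) / ((x^2)^16)) / (y^16)    [power of a product]
= (((((x / x^2)^16) · ((y^3)^16)) · ((x^(-2))^16)) / ((x^2)^16)) / (y^16)    [power of a product]
= (((((x^16) / ((x^2)^16)) · ((y^3)^16)) · ((x^(-2))^16)) / ((x^2)^16)) / (y^16)    [power of a quotient]
= ((((x^16 / x^32) · ((y^3)^16)) · ((x^(-2))^16)) / ((x^2)^16)) / (y^16)    [power of a power]
= (((x^(-16) · ((y^3)^16)) · ((x^(-2))^16)) / ((x^2)^16)) / (y^16)    [quotient of powers]
= (((x^(-16) · y^48) · ((x^(-2))^16)) / ((x^2)^16)) / (y^16)    [power of a power]
= (((x^(-16) · y^48) · x^(-32)) / ((x^2)^16)) / (y^16)    [power of a power]
= (((x^(-16) · y^48) · x^(-32)) / x^32) / (y^16)    [power of a power]
= x^(-80)·y^32    [quotient of powers; product of powers]

x^(-80)·y^32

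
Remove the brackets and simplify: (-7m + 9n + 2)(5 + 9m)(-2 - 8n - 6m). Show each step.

(-7m + 9n + 2)(5 + 9m)(-2 - 8n - 6m)
= (-35m - 63m^2 + 45n + 81mn + 10 + 18m)(-2 - 8n - 6m)    [distributive law]
= (-17m - 63m^2 + 45n + 81mn + 10)(-2 - 8n - 6m)    [combine like terms]
= 34m + 136mn + 102m^2 + 126m^2 + 504m^2n + 378m^3 - 90n - 360n^2 - 270mn - 162mn - 648mn^2 - 486m^2n - 20 - 80n - 60m    [distributive law]
= -26m - 296mn + 228m^2 + 18m^2n + 378m^3 - 170n - 360n^2 - 648mn^2 - 20    [combine like terms]

-26m - 296mn + 228m^2 + 18m^2n + 378m^3 - 170n - 360n^2 - 648mn^2 - 20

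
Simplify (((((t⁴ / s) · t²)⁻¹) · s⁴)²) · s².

s¹²·t⁻¹²

(((((t⁴ / s) · t²)⁻¹) · s⁴)²) · s²
= (((((t⁴ / s) · t²)⁻¹)²) · ((s⁴)²)) · s²    [power of a product]
= ((((t⁴ / s) · t²)⁻²) · ((s⁴)²)) · s²    [power of a power]
= ((((t⁴ / s)⁻²) · ((t²)⁻²)) · ((s⁴)²)) · s²    [power of a product]
= (((((t⁴)⁻²) / (s⁻²)) · ((t²)⁻²)) · ((s⁴)²)) · s²    [power of a quotient]
= (((t⁻⁸ / (s⁻²)) · ((t²)⁻²)) · ((s⁴)²)) · s²    [power of a power]
= (((t⁻⁸ / s⁻²) · t⁻⁴) · ((s⁴)²)) · s²    [power of a power]
= (((t⁻⁸ / s⁻²) · t⁻⁴) · s⁸) · s²    [power of a power]
= s¹²·t⁻¹²    [quotient of powers; product of powers]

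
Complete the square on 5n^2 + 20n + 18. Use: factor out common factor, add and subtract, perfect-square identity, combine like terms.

5n^2 + 20n + 18
= 5(n^2 + 4n) + 18    [factor out 5 from the n-terms]
= 5(n^2 + 4n + 4 - 4) + 18    [add and subtract 4 inside the bracket]
= 5(n + 2)^2 - 20 + 18    [perfect-square identity]
= 5(n + 2)^2 - 2    [combine constants]

5(n + 2)^2 - 2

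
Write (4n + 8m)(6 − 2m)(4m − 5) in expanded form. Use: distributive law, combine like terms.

136mn − 120n − 32m²n + 272m² − 240m − 64m³

(4n + 8m)(6 − 2m)(4m − 5)
= (24n − 8mn + 48m − 16m²)(4m − 5)    [distributive law]
= 96mn − 120n − 32m²n + 40mn + 192m² − 240m − 64m³ + 80m²    [distributive law]
= 136mn − 120n − 32m²n + 272m² − 240m − 64m³    [combine like terms]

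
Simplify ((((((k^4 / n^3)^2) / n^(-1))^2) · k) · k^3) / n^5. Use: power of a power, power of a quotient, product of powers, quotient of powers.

((((((k^4 / n^3)^2) / n^(-1))^2) · k) · k^3) / n^5
= ((((((k^4 / n^3)^2)^2) / ((n^(-1))^2)) · k) · k^3) / n^5    [power of a quotient]
= (((((k^4 / n^3)^4) / ((n^(-1))^2)) · k) · k^3) / n^5    [power of a power]
= ((((((k^4)^4) / ((n^3)^4)) / ((n^(-1))^2)) · k) · k^3) / n^5    [power of a quotient]
= ((((k^16 / ((n^3)^4)) / ((n^(-1))^2)) · k) · k^3) / n^5    [power of a power]
= ((((k^16 / n^12) / ((n^(-1))^2)) · k) · k^3) / n^5    [power of a power]
= ((((k^16 / n^12) / n^(-2)) · k) · k^3) / n^5    [power of a power]
= k^20n^(-15)    [quotient of powers; product of powers]

k^20n^(-15)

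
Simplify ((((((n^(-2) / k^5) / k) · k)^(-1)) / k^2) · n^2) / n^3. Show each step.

((((((n^(-2) / k^5) / k) · k)^(-1)) / k^2) · n^2) / n^3
= ((((((n^(-2) / k^5) / k)^(-1)) · (k^(-1))) / k^2) · n^2) / n^3    [power of a product]
= ((((((n^(-2) / k^5)^(-1)) / (k^(-1))) · (k^(-1))) / k^2) · n^2) / n^3    [power of a quotient]
= (((((((n^(-2))^(-1)) / ((k^5)^(-1))) / (k^(-1))) · (k^(-1))) / k^2) · n^2) / n^3    [power of a quotient]
= (((((n^2 / ((k^5)^(-1))) / (k^(-1))) · (k^(-1))) / k^2) · n^2) / n^3    [power of a power]
= (((((n^2 / k^(-5)) / (k^(-1))) · (k^(-1))) / k^2) · n^2) / n^3    [power of a power]
= k^3n    [quotient of powers; product of powers]

k^3n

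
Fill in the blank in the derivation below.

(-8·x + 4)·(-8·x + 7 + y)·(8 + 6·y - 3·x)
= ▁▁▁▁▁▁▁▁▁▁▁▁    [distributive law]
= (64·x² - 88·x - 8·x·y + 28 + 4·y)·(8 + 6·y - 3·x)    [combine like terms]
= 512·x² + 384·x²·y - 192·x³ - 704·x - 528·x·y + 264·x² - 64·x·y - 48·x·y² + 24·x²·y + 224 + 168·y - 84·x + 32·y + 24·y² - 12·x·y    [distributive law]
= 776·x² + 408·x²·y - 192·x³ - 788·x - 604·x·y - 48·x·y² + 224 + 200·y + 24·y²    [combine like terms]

After distributive law, the bracketed line is:

(64·x² - 56·x - 8·x·y - 32·x + 28 + 4·y)·(8 + 6·y - 3·x)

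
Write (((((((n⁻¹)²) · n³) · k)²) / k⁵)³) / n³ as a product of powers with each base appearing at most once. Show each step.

k⁻⁹n³

(((((((n⁻¹)²) · n³) · k)²) / k⁵)³) / n³
= (((((((n⁻¹)²) · n³) · k)²)³) / ((k⁵)³)) / n³    [power of a quotient]
= ((((((n⁻¹)²) · n³) · k)⁶) / ((k⁵)³)) / n³    [power of a power]
= ((((((n⁻¹)²) · n³)⁶) · (k⁶)) / ((k⁵)³)) / n³    [power of a product]
= ((((((n⁻¹)²)⁶) · ((n³)⁶)) · (k⁶)) / ((k⁵)³)) / n³    [power of a product]
= (((((n⁻¹)¹²) · ((n³)⁶)) · (k⁶)) / ((k⁵)³)) / n³    [power of a power]
= (((n⁻¹² · ((n³)⁶)) · (k⁶)) / ((k⁵)³)) / n³    [power of a power]
= (((n⁻¹² · n¹⁸) · (k⁶)) / ((k⁵)³)) / n³    [power of a power]
= ((n⁶ · (k⁶)) / ((k⁵)³)) / n³    [product of powers]
= ((n⁶ · k⁶) / k¹⁵) / n³    [power of a power]
= k⁻⁹n³    [quotient of powers]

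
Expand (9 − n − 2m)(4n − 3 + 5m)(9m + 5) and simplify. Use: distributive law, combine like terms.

286mn + 195n + 12m − 135 + 409m^2 − 36mn^2 − 20n^2 − 117m^2n − 90m^3

(9 − n − 2m)(4n − 3 + 5m)(9m + 5)
= (36n − 27 + 45m − 4n^2 + 3n − 5mn − 8mn + 6m − 10m^2)(9m + 5)    [distributive law]
= (39n − 27 + 51m − 4n^2 − 13mn − 10m^2)(9m + 5)    [combine like terms]
= 351mn + 195n − 243m − 135 + 459m^2 + 255m − 36mn^2 − 20n^2 − 117m^2n − 65mn − 90m^3 − 50m^2    [distributive law]
= 286mn + 195n + 12m − 135 + 409m^2 − 36mn^2 − 20n^2 − 117m^2n − 90m^3    [combine like terms]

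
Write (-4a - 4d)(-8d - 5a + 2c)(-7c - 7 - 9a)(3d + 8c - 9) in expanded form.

(-4a - 4d)(-8d - 5a + 2c)(-7c - 7 - 9a)(3d + 8c - 9)
= (32ad + 20a^2 - 8ac + 32d^2 + 20ad - 8cd)(-7c - 7 - 9a)(3d + 8c - 9)    [distributive law]
= (52ad + 20a^2 - 8ac + 32d^2 - 8cd)(-7c - 7 - 9a)(3d + 8c - 9)    [combine like terms]
= (-364acd - 364ad - 468a^2d - 140a^2c - 140a^2 - 180a^3 + 56ac^2 + 56ac + 72a^2c - 224cd^2 - 224d^2 - 288ad^2 + 56c^2d + 56cd + 72acd)(3d + 8c - 9)    [distributive law]
= (-292acd - 364ad - 468a^2d - 68a^2c - 140a^2 - 180a^3 + 56ac^2 + 56ac - 224cd^2 - 224d^2 - 288ad^2 + 56c^2d + 56cd)(3d + 8c - 9)    [combine like terms]
= -876acd^2 - 2336ac^2d + 2628acd - 1092ad^2 - 2912acd + 3276ad - 1404a^2d^2 - 3744a^2cd + 4212a^2d - 204a^2cd - 544a^2c^2 + 612a^2c - 420a^2d - 1120a^2c + 1260a^2 - 540a^3d - 1440a^3c + 1620a^3 + 168ac^2d + 448ac^3 - 504ac^2 + 168acd + 448ac^2 - 504ac - 672cd^3 - 1792c^2d^2 + 2016cd^2 - 672d^3 - 1792cd^2 + 2016d^2 - 864ad^3 - 2304acd^2 + 2592ad^2 + 168c^2d^2 + 448c^3d - 504c^2d + 168cd^2 + 448c^2d - 504cd    [distributive law]
= -3180acd^2 - 2168ac^2d - 116acd + 1500ad^2 + 3276ad - 1404a^2d^2 - 3948a^2cd + 3792a^2d - 544a^2c^2 - 508a^2c + 1260a^2 - 540a^3d - 1440a^3c + 1620a^3 + 448ac^3 - 56ac^2 - 504ac - 672cd^3 - 1624c^2d^2 + 392cd^2 - 672d^3 + 2016d^2 - 864ad^3 + 448c^3d - 56c^2d - 504cd    [combine like terms]

-3180acd^2 - 2168ac^2d - 116acd + 1500ad^2 + 3276ad - 1404a^2d^2 - 3948a^2cd + 3792a^2d - 544a^2c^2 - 508a^2c + 1260a^2 - 540a^3d - 1440a^3c + 1620a^3 + 448ac^3 - 56ac^2 - 504ac - 672cd^3 - 1624c^2d^2 + 392cd^2 - 672d^3 + 2016d^2 - 864ad^3 + 448c^3d - 56c^2d - 504cd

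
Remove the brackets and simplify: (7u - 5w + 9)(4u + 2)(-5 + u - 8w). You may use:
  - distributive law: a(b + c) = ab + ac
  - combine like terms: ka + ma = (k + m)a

(7u - 5w + 9)(4u + 2)(-5 + u - 8w)
= (28u² + 14u - 20uw - 10w + 36u + 18)(-5 + u - 8w)    [distributive law]
= (28u² + 50u - 20uw - 10w + 18)(-5 + u - 8w)    [combine like terms]
= -140u² + 28u³ - 224u²w - 250u + 50u² - 400uw + 100uw - 20u²w + 160uw² + 50w - 10uw + 80w² - 90 + 18u - 144w    [distributive law]
= -90u² + 28u³ - 244u²w - 232u - 310uw + 160uw² - 94w + 80w² - 90    [combine like terms]

-90u² + 28u³ - 244u²w - 232u - 310uw + 160uw² - 94w + 80w² - 90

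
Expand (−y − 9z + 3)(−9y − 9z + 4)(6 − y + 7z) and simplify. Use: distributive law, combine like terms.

85y^2 − 9y^3 − 27y^2z + 386yz + 549yz^2 − 198y + 45z^2 + 567z^3 − 294z + 72

(−y − 9z + 3)(−9y − 9z + 4)(6 − y + 7z)
= (9y^2 + 9yz − 4y + 81yz + 81z^2 − 36z − 27y − 27z + 12)(6 − y + 7z)    [distributive law]
= (9y^2 + 90yz − 31y + 81z^2 − 63z + 12)(6 − y + 7z)    [combine like terms]
= 54y^2 − 9y^3 + 63y^2z + 540yz − 90y^2z + 630yz^2 − 186y + 31y^2 − 217yz + 486z^2 − 81yz^2 + 567z^3 − 378z + 63yz − 441z^2 + 72 − 12y + 84z    [distributive law]
= 85y^2 − 9y^3 − 27y^2z + 386yz + 549yz^2 − 198y + 45z^2 + 567z^3 − 294z + 72    [combine like terms]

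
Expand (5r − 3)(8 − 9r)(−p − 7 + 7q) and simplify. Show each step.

(5r − 3)(8 − 9r)(−p − 7 + 7q)
= (40r − 45r^2 − 24 + 27r)(−p − 7 + 7q)    [distributive law]
= (67r − 45r^2 − 24)(−p − 7 + 7q)    [combine like terms]
= −67pr − 469r + 469qr + 45pr^2 + 315r^2 − 315qr^2 + 24p + 168 − 168q    [distributive law]

−67pr − 469r + 469qr + 45pr^2 + 315r^2 − 315qr^2 + 24p + 168 − 168q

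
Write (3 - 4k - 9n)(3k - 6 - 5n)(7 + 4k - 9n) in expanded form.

(3 - 4k - 9n)(3k - 6 - 5n)(7 + 4k - 9n)
= (9k - 18 - 15n - 12k^2 + 24k + 20kn - 27kn + 54n + 45n^2)(7 + 4k - 9n)    [distributive law]
= (33k - 18 + 39n - 12k^2 - 7kn + 45n^2)(7 + 4k - 9n)    [combine like terms]
= 231k + 132k^2 - 297kn - 126 - 72k + 162n + 273n + 156kn - 351n^2 - 84k^2 - 48k^3 + 108k^2n - 49kn - 28k^2n + 63kn^2 + 315n^2 + 180kn^2 - 405n^3    [distributive law]
= 159k + 48k^2 - 190kn - 126 + 435n - 36n^2 - 48k^3 + 80k^2n + 243kn^2 - 405n^3    [combine like terms]

159k + 48k^2 - 190kn - 126 + 435n - 36n^2 - 48k^3 + 80k^2n + 243kn^2 - 405n^3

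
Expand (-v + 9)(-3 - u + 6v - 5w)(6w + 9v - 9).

(-v + 9)(-3 - u + 6v - 5w)(6w + 9v - 9)
= (3v + uv - 6v^2 + 5vw - 27 - 9u + 54v - 45w)(6w + 9v - 9)    [distributive law]
= (57v + uv - 6v^2 + 5vw - 27 - 9u - 45w)(6w + 9v - 9)    [combine like terms]
= 342vw + 513v^2 - 513v + 6uvw + 9uv^2 - 9uv - 36v^2w - 54v^3 + 54v^2 + 30vw^2 + 45v^2w - 45vw - 162w - 243v + 243 - 54uw - 81uv + 81u - 270w^2 - 405vw + 405w    [distributive law]
= -108vw + 567v^2 - 756v + 6uvw + 9uv^2 - 90uv + 9v^2w - 54v^3 + 30vw^2 + 243w + 243 - 54uw + 81u - 270w^2    [combine like terms]

-108vw + 567v^2 - 756v + 6uvw + 9uv^2 - 90uv + 9v^2w - 54v^3 + 30vw^2 + 243w + 243 - 54uw + 81u - 270w^2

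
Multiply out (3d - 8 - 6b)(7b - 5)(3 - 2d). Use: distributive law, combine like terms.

(3d - 8 - 6b)(7b - 5)(3 - 2d)
= (21bd - 15d - 56b + 40 - 42b² + 30b)(3 - 2d)    [distributive law]
= (21bd - 15d - 26b + 40 - 42b²)(3 - 2d)    [combine like terms]
= 63bd - 42bd² - 45d + 30d² - 78b + 52bd + 120 - 80d - 126b² + 84b²d    [distributive law]
= 115bd - 42bd² - 125d + 30d² - 78b + 120 - 126b² + 84b²d    [combine like terms]

115bd - 42bd² - 125d + 30d² - 78b + 120 - 126b² + 84b²d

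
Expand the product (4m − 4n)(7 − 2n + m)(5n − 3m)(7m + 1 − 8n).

(4m − 4n)(7 − 2n + m)(5n − 3m)(7m + 1 − 8n)
= (28m − 8mn + 4m^2 − 28n + 8n^2 − 4mn)(5n − 3m)(7m + 1 − 8n)    [distributive law]
= (28m − 12mn + 4m^2 − 28n + 8n^2)(5n − 3m)(7m + 1 − 8n)    [combine like terms]
= (140mn − 84m^2 − 60mn^2 + 36m^2n + 20m^2n − 12m^3 − 140n^2 + 84mn + 40n^3 − 24mn^2)(7m + 1 − 8n)    [distributive law]
= (224mn − 84m^2 − 84mn^2 + 56m^2n − 12m^3 − 140n^2 + 40n^3)(7m + 1 − 8n)    [combine like terms]
= 1568m^2n + 224mn − 1792mn^2 − 588m^3 − 84m^2 + 672m^2n − 588m^2n^2 − 84mn^2 + 672mn^3 + 392m^3n + 56m^2n − 448m^2n^2 − 84m^4 − 12m^3 + 96m^3n − 980mn^2 − 140n^2 + 1120n^3 + 280mn^3 + 40n^3 − 320n^4    [distributive law]
= 2296m^2n + 224mn − 2856mn^2 − 600m^3 − 84m^2 − 1036m^2n^2 + 952mn^3 + 488m^3n − 84m^4 − 140n^2 + 1160n^3 − 320n^4    [combine like terms]

2296m^2n + 224mn − 2856mn^2 − 600m^3 − 84m^2 − 1036m^2n^2 + 952mn^3 + 488m^3n − 84m^4 − 140n^2 + 1160n^3 − 320n^4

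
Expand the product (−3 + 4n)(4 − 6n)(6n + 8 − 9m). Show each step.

(−3 + 4n)(4 − 6n)(6n + 8 − 9m)
= (−12 + 18n + 16n − 24n²)(6n + 8 − 9m)    [distributive law]
= (−12 + 34n − 24n²)(6n + 8 − 9m)    [combine like terms]
= −72n − 96 + 108m + 204n² + 272n − 306mn − 144n³ − 192n² + 216mn²    [distributive law]
= 200n − 96 + 108m + 12n² − 306mn − 144n³ + 216mn²    [combine like terms]

200n − 96 + 108m + 12n² − 306mn − 144n³ + 216mn²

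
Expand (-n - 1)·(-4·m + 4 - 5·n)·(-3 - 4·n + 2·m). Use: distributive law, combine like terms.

(-n - 1)·(-4·m + 4 - 5·n)·(-3 - 4·n + 2·m)
= (4·m·n - 4·n + 5·n² + 4·m - 4 + 5·n)·(-3 - 4·n + 2·m)    [distributive law]
= (4·m·n + n + 5·n² + 4·m - 4)·(-3 - 4·n + 2·m)    [combine like terms]
= -12·m·n - 16·m·n² + 8·m²·n - 3·n - 4·n² + 2·m·n - 15·n² - 20·n³ + 10·m·n² - 12·m - 16·m·n + 8·m² + 12 + 16·n - 8·m    [distributive law]
= -26·m·n - 6·m·n² + 8·m²·n + 13·n - 19·n² - 20·n³ - 20·m + 8·m² + 12    [combine like terms]

-26·m·n - 6·m·n² + 8·m²·n + 13·n - 19·n² - 20·n³ - 20·m + 8·m² + 12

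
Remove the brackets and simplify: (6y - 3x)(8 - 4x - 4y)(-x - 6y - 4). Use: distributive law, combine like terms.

144xy - 192y^2 - 192y - 60x^2y + 96xy^2 + 144y^3 - 24x^2 + 96x - 12x^3

(6y - 3x)(8 - 4x - 4y)(-x - 6y - 4)
= (48y - 24xy - 24y^2 - 24x + 12x^2 + 12xy)(-x - 6y - 4)    [distributive law]
= (48y - 12xy - 24y^2 - 24x + 12x^2)(-x - 6y - 4)    [combine like terms]
= -48xy - 288y^2 - 192y + 12x^2y + 72xy^2 + 48xy + 24xy^2 + 144y^3 + 96y^2 + 24x^2 + 144xy + 96x - 12x^3 - 72x^2y - 48x^2    [distributive law]
= 144xy - 192y^2 - 192y - 60x^2y + 96xy^2 + 144y^3 - 24x^2 + 96x - 12x^3    [combine like terms]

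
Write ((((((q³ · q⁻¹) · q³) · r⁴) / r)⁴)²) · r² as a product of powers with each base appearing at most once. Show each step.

((((((q³ · q⁻¹) · q³) · r⁴) / r)⁴)²) · r²
= (((((q³ · q⁻¹) · q³) · r⁴) / r)⁸) · r²    [power of a power]
= (((((q³ · q⁻¹) · q³) · r⁴)⁸) / (r⁸)) · r²    [power of a quotient]
= (((((q³ · q⁻¹) · q³)⁸) · ((r⁴)⁸)) / (r⁸)) · r²    [power of a product]
= (((((q³ · q⁻¹)⁸) · ((q³)⁸)) · ((r⁴)⁸)) / (r⁸)) · r²    [power of a product]
= ((((((q³)⁸) · ((q⁻¹)⁸)) · ((q³)⁸)) · ((r⁴)⁸)) / (r⁸)) · r²    [power of a product]
= ((((q²⁴ · ((q⁻¹)⁸)) · ((q³)⁸)) · ((r⁴)⁸)) / (r⁸)) · r²    [power of a power]
= ((((q²⁴ · q⁻⁸) · ((q³)⁸)) · ((r⁴)⁸)) / (r⁸)) · r²    [power of a power]
= (((q¹⁶ · ((q³)⁸)) · ((r⁴)⁸)) / (r⁸)) · r²    [product of powers]
= (((q¹⁶ · q²⁴) · ((r⁴)⁸)) / (r⁸)) · r²    [power of a power]
= ((q⁴⁰ · ((r⁴)⁸)) / (r⁸)) · r²    [product of powers]
= ((q⁴⁰ · r³²) / (r⁸)) · r²    [power of a power]
= q⁴⁰r²⁶    [quotient of powers; product of powers]

q⁴⁰r²⁶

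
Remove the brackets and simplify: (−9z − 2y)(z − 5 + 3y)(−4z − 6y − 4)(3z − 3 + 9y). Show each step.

(−9z − 2y)(z − 5 + 3y)(−4z − 6y − 4)(3z − 3 + 9y)
= (−9z^2 + 45z − 27yz − 2yz + 10y − 6y^2)(−4z − 6y − 4)(3z − 3 + 9y)    [distributive law]
= (−9z^2 + 45z − 29yz + 10y − 6y^2)(−4z − 6y − 4)(3z − 3 + 9y)    [combine like terms]
= (36z^3 + 54yz^2 + 36z^2 − 180z^2 − 270yz − 180z + 116yz^2 + 174y^2z + 116yz − 40yz − 60y^2 − 40y + 24y^2z + 36y^3 + 24y^2)(3z − 3 + 9y)    [distributive law]
= (36z^3 + 170yz^2 − 144z^2 − 194yz − 180z + 198y^2z − 36y^2 − 40y + 36y^3)(3z − 3 + 9y)    [combine like terms]
= 108z^4 − 108z^3 + 324yz^3 + 510yz^3 − 510yz^2 + 1530y^2z^2 − 432z^3 + 432z^2 − 1296yz^2 − 582yz^2 + 582yz − 1746y^2z − 540z^2 + 540z − 1620yz + 594y^2z^2 − 594y^2z + 1782y^3z − 108y^2z + 108y^2 − 324y^3 − 120yz + 120y − 360y^2 + 108y^3z − 108y^3 + 324y^4    [distributive law]
= 108z^4 − 540z^3 + 834yz^3 − 2388yz^2 + 2124y^2z^2 − 108z^2 − 1158yz − 2448y^2z + 540z + 1890y^3z − 252y^2 − 432y^3 + 120y + 324y^4    [combine like terms]

108z^4 − 540z^3 + 834yz^3 − 2388yz^2 + 2124y^2z^2 − 108z^2 − 1158yz − 2448y^2z + 540z + 1890y^3z − 252y^2 − 432y^3 + 120y + 324y^4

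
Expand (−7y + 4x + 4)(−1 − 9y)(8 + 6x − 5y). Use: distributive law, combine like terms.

(−7y + 4x + 4)(−1 − 9y)(8 + 6x − 5y)
= (7y + 63y² − 4x − 36xy − 4 − 36y)(8 + 6x − 5y)    [distributive law]
= (−29y + 63y² − 4x − 36xy − 4)(8 + 6x − 5y)    [combine like terms]
= −232y − 174xy + 145y² + 504y² + 378xy² − 315y³ − 32x − 24x² + 20xy − 288xy − 216x²y + 180xy² − 32 − 24x + 20y    [distributive law]
= −212y − 442xy + 649y² + 558xy² − 315y³ − 56x − 24x² − 216x²y − 32    [combine like terms]

−212y − 442xy + 649y² + 558xy² − 315y³ − 56x − 24x² − 216x²y − 32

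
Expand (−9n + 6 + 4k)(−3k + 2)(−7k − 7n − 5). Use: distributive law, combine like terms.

(−9n + 6 + 4k)(−3k + 2)(−7k − 7n − 5)
= (27kn − 18n − 18k + 12 − 12k^2 + 8k)(−7k − 7n − 5)    [distributive law]
= (27kn − 18n − 10k + 12 − 12k^2)(−7k − 7n − 5)    [combine like terms]
= −189k^2n − 189kn^2 − 135kn + 126kn + 126n^2 + 90n + 70k^2 + 70kn + 50k − 84k − 84n − 60 + 84k^3 + 84k^2n + 60k^2    [distributive law]
= −105k^2n − 189kn^2 + 61kn + 126n^2 + 6n + 130k^2 − 34k − 60 + 84k^3    [combine like terms]

−105k^2n − 189kn^2 + 61kn + 126n^2 + 6n + 130k^2 − 34k − 60 + 84k^3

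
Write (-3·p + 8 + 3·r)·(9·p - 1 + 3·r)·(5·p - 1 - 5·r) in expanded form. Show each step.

(-3·p + 8 + 3·r)·(9·p - 1 + 3·r)·(5·p - 1 - 5·r)
= (-27·p^2 + 3·p - 9·p·r + 72·p - 8 + 24·r + 27·p·r - 3·r + 9·r^2)·(5·p - 1 - 5·r)    [distributive law]
= (-27·p^2 + 75·p + 18·p·r - 8 + 21·r + 9·r^2)·(5·p - 1 - 5·r)    [combine like terms]
= -135·p^3 + 27·p^2 + 135·p^2·r + 375·p^2 - 75·p - 375·p·r + 90·p^2·r - 18·p·r - 90·p·r^2 - 40·p + 8 + 40·r + 105·p·r - 21·r - 105·r^2 + 45·p·r^2 - 9·r^2 - 45·r^3    [distributive law]
= -135·p^3 + 402·p^2 + 225·p^2·r - 115·p - 288·p·r - 45·p·r^2 + 8 + 19·r - 114·r^2 - 45·r^3    [combine like terms]

-135·p^3 + 402·p^2 + 225·p^2·r - 115·p - 288·p·r - 45·p·r^2 + 8 + 19·r - 114·r^2 - 45·r^3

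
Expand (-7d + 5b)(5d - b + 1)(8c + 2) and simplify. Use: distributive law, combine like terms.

(-7d + 5b)(5d - b + 1)(8c + 2)
= (-35d^2 + 7bd - 7d + 25bd - 5b^2 + 5b)(8c + 2)    [distributive law]
= (-35d^2 + 32bd - 7d - 5b^2 + 5b)(8c + 2)    [combine like terms]
= -280cd^2 - 70d^2 + 256bcd + 64bd - 56cd - 14d - 40b^2c - 10b^2 + 40bc + 10b    [distributive law]

-280cd^2 - 70d^2 + 256bcd + 64bd - 56cd - 14d - 40b^2c - 10b^2 + 40bc + 10b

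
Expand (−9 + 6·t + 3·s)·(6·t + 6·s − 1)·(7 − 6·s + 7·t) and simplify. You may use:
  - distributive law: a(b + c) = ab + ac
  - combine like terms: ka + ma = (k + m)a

(−9 + 6·t + 3·s)·(6·t + 6·s − 1)·(7 − 6·s + 7·t)
= (−54·t − 54·s + 9 + 36·t² + 36·s·t − 6·t + 18·s·t + 18·s² − 3·s)·(7 − 6·s + 7·t)    [distributive law]
= (−60·t − 57·s + 9 + 36·t² + 54·s·t + 18·s²)·(7 − 6·s + 7·t)    [combine like terms]
= −420·t + 360·s·t − 420·t² − 399·s + 342·s² − 399·s·t + 63 − 54·s + 63·t + 252·t² − 216·s·t² + 252·t³ + 378·s·t − 324·s²·t + 378·s·t² + 126·s² − 108·s³ + 126·s²·t    [distributive law]
= −357·t + 339·s·t − 168·t² − 453·s + 468·s² + 63 + 162·s·t² + 252·t³ − 198·s²·t − 108·s³    [combine like terms]

−357·t + 339·s·t − 168·t² − 453·s + 468·s² + 63 + 162·s·t² + 252·t³ − 198·s²·t − 108·s³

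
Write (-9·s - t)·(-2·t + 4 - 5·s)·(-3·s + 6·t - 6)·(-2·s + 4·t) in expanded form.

-942·s^3·t + 540·s^2·t^2 + 504·s·t^3 + 36·s^2·t - 1296·s·t^2 + 324·s^3 - 432·s^2 + 816·s·t + 270·s^4 + 48·t^4 - 144·t^3 + 96·t^2

(-9·s - t)·(-2·t + 4 - 5·s)·(-3·s + 6·t - 6)·(-2·s + 4·t)
= (18·s·t - 36·s + 45·s^2 + 2·t^2 - 4·t + 5·s·t)·(-3·s + 6·t - 6)·(-2·s + 4·t)    [distributive law]
= (23·s·t - 36·s + 45·s^2 + 2·t^2 - 4·t)·(-3·s + 6·t - 6)·(-2·s + 4·t)    [combine like terms]
= (-69·s^2·t + 138·s·t^2 - 138·s·t + 108·s^2 - 216·s·t + 216·s - 135·s^3 + 270·s^2·t - 270·s^2 - 6·s·t^2 + 12·t^3 - 12·t^2 + 12·s·t - 24·t^2 + 24·t)·(-2·s + 4·t)    [distributive law]
= (201·s^2·t + 132·s·t^2 - 342·s·t - 162·s^2 + 216·s - 135·s^3 + 12·t^3 - 36·t^2 + 24·t)·(-2·s + 4·t)    [combine like terms]
= -402·s^3·t + 804·s^2·t^2 - 264·s^2·t^2 + 528·s·t^3 + 684·s^2·t - 1368·s·t^2 + 324·s^3 - 648·s^2·t - 432·s^2 + 864·s·t + 270·s^4 - 540·s^3·t - 24·s·t^3 + 48·t^4 + 72·s·t^2 - 144·t^3 - 48·s·t + 96·t^2    [distributive law]
= -942·s^3·t + 540·s^2·t^2 + 504·s·t^3 + 36·s^2·t - 1296·s·t^2 + 324·s^3 - 432·s^2 + 816·s·t + 270·s^4 + 48·t^4 - 144·t^3 + 96·t^2    [combine like terms]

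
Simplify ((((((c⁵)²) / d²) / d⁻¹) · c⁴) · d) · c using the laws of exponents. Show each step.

((((((c⁵)²) / d²) / d⁻¹) · c⁴) · d) · c
= ((((c¹⁰ / d²) / d⁻¹) · c⁴) · d) · c    [power of a power]
= c¹⁵    [quotient of powers; product of powers]

c¹⁵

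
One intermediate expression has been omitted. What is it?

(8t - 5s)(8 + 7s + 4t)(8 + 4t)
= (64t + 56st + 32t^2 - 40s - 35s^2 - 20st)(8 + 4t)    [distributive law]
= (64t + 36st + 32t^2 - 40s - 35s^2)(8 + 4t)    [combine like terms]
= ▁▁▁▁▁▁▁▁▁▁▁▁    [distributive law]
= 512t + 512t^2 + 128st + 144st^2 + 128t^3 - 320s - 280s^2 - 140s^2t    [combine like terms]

Applying distributive law to the line above:

512t + 256t^2 + 288st + 144st^2 + 256t^2 + 128t^3 - 320s - 160st - 280s^2 - 140s^2t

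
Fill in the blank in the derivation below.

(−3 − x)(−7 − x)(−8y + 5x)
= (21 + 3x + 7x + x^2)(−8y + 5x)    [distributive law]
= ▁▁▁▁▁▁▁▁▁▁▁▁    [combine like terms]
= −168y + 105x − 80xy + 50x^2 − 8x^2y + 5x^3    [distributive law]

After combine like terms, the bracketed line is:

(21 + 10x + x^2)(−8y + 5x)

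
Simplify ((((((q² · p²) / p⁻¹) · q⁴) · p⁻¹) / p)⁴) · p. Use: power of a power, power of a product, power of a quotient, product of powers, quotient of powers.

((((((q² · p²) / p⁻¹) · q⁴) · p⁻¹) / p)⁴) · p
= ((((((q² · p²) / p⁻¹) · q⁴) · p⁻¹)⁴) / (p⁴)) · p    [power of a quotient]
= ((((((q² · p²) / p⁻¹) · q⁴)⁴) · ((p⁻¹)⁴)) / (p⁴)) · p    [power of a product]
= ((((((q² · p²) / p⁻¹)⁴) · ((q⁴)⁴)) · ((p⁻¹)⁴)) / (p⁴)) · p    [power of a product]
= ((((((q² · p²)⁴) / ((p⁻¹)⁴)) · ((q⁴)⁴)) · ((p⁻¹)⁴)) / (p⁴)) · p    [power of a quotient]
= (((((((q²)⁴) · ((p²)⁴)) / ((p⁻¹)⁴)) · ((q⁴)⁴)) · ((p⁻¹)⁴)) / (p⁴)) · p    [power of a product]
= (((((q⁸ · ((p²)⁴)) / ((p⁻¹)⁴)) · ((q⁴)⁴)) · ((p⁻¹)⁴)) / (p⁴)) · p    [power of a power]
= (((((q⁸ · p⁸) / ((p⁻¹)⁴)) · ((q⁴)⁴)) · ((p⁻¹)⁴)) / (p⁴)) · p    [power of a power]
= (((((q⁸ · p⁸) / p⁻⁴) · ((q⁴)⁴)) · ((p⁻¹)⁴)) / (p⁴)) · p    [power of a power]
= (((((q⁸ · p⁸) / p⁻⁴) · q¹⁶) · ((p⁻¹)⁴)) / (p⁴)) · p    [power of a power]
= (((((q⁸ · p⁸) / p⁻⁴) · q¹⁶) · p⁻⁴) / (p⁴)) · p    [power of a power]
= p⁵·q²⁴    [quotient of powers; product of powers]

p⁵·q²⁴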